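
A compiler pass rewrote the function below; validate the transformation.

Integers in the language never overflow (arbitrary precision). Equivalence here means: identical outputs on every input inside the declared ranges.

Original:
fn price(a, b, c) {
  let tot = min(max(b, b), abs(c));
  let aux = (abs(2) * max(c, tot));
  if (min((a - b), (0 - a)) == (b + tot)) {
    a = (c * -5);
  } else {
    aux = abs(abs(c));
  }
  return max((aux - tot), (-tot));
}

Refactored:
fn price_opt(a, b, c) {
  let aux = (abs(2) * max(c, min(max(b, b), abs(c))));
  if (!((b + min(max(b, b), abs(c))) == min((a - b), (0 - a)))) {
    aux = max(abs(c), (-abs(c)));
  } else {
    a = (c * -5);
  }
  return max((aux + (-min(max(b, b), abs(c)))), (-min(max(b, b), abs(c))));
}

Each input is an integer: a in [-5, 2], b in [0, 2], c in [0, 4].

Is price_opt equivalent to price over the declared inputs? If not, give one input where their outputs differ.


Reading the diff, among the changes: statement counts differ, arithmetic usage differs, local variable names differ, min/max/abs usage differs, boolean connective usage differs.
Tracing a=-1, b=2, c=0: price: tot := 0 | aux := 0 | (min((a - b), (0 - a)) == (b + tot)): false | aux := 0 | result 0 | price_opt: aux := 0 | (!((b + min(max(b, b), abs(c))) == min((a - b), (0 - a)))): true | aux := 0 | result 0 — matching result 0.
Across all 120 domain points the two functions coincide.
verdict: equivalent


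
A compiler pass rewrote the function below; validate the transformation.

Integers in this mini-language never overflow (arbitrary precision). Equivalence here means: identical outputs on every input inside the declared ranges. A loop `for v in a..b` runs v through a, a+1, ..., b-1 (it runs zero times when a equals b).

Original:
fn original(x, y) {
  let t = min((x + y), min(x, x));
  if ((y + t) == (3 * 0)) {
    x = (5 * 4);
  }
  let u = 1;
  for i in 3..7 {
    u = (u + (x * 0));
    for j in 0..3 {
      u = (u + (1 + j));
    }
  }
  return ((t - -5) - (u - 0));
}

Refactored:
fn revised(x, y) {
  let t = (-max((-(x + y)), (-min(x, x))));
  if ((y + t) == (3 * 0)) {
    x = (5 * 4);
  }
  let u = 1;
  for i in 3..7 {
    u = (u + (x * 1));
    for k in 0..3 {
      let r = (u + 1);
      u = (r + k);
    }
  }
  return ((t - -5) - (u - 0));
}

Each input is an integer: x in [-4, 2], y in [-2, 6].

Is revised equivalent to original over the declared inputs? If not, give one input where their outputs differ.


Run the pair on x=-4, y=-2.
original: t = -6; ((y + t) == (3 * 0)) -> false; u = 1; [i=3]; u = 1; [j=0]; u = 2; [j=1]; u = 4; [j=2]; u = 7; [i=4]; u = 7; [j=0]; u = 8; [j=1]; u = 10; [j=2]; u = 13; [i=5]; u = 13; [j=0]; u = 14; [j=1]; u = 16; [j=2]; u = 19; [i=6]; u = 19; [j=0]; u = 20; [j=1]; u = 22; [j=2]; u = 25; return -26
revised: t = -6; ((y + t) == (3 * 0)) -> false; u = 1; [i=3]; u = -3; [k=0]; r = -2; u = -2; [k=1]; r = -1; u = 0; [k=2]; r = 1; u = 3; [i=4]; u = -1; [k=0]; r = 0; u = 0; [k=1]; r = 1; u = 2; [k=2]; r = 3; u = 5; [i=5]; u = 1; [k=0]; r = 2; u = 2; [k=1]; r = 3; u = 4; [k=2]; r = 5; u = 7; [i=6]; u = 3; [k=0]; r = 4; u = 4; [k=1]; r = 5; u = 6; [k=2]; r = 7; u = 9; return -10
-26 and -10 differ, so these are not the same function on this domain.
verdict: not equivalent; witness: x=-4, y=-2


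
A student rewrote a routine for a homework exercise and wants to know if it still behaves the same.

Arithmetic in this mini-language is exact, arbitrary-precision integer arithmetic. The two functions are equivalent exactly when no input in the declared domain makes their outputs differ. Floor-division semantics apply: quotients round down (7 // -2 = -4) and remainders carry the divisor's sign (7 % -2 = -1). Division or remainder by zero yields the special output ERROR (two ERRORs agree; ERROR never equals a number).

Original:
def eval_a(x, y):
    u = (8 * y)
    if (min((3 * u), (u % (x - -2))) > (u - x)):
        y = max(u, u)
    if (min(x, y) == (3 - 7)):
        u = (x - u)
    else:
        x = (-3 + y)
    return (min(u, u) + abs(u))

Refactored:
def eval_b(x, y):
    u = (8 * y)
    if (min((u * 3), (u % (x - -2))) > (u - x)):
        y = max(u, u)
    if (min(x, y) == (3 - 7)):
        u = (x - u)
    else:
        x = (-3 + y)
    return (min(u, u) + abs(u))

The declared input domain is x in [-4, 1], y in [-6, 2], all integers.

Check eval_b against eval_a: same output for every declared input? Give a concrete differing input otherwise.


Side by side, the visible changes include: same computation, different form.
As a probe, take x=-3, y=-6: eval_a runs u := -48 | (min((3 * u), (u % (x - -2))) > (u - x)): false | (min(x, y) == (3 - 7)): false | x := -9 | result 0; eval_b runs u := -48 | (min((u * 3), (u % (x - -2))) > (u - x)): false | (min(x, y) == (3 - 7)): false | x := -9 | result 0; both end at 0.
Sweeping the whole domain (54 inputs) finds no disagreement.
verdict: equivalent


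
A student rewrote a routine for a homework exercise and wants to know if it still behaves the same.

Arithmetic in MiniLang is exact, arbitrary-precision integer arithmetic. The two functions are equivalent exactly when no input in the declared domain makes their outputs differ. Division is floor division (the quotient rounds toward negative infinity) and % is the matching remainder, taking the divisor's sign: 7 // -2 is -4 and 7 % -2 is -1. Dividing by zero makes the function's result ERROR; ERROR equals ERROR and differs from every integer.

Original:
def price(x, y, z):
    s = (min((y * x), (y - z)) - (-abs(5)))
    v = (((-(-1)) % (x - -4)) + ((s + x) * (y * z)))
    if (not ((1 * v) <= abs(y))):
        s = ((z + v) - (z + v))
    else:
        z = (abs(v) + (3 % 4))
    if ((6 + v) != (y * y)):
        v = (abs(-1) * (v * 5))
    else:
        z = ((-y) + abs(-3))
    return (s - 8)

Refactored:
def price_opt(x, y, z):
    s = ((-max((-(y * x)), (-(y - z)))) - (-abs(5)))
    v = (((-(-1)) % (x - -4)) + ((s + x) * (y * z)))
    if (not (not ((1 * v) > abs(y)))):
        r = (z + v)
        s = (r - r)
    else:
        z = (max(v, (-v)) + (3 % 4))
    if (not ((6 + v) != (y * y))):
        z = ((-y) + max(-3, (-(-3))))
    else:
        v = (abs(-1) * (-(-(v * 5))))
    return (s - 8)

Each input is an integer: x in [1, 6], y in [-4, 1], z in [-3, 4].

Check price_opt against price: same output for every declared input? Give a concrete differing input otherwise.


Reading the diff, among the changes: constant usage differs; and arithmetic usage differs; and local variable names differ; and statement counts differ; and boolean connective usage differs; and comparison usage differs; and min/max/abs usage differs.
Spot check at x=1, y=1, z=0 — price: s := 6 | v := 1 | (not ((1 * v) <= abs(y))): false | z := 4 | ((6 + v) != (y * y)): true | v := 5 | result -2. price_opt: s := 6 | v := 1 | (not (not ((1 * v) > abs(y)))): false | z := 4 | (not ((6 + v) != (y * y))): false | v := 5 | result -2. Both give -2.
Checked all 288 inputs in the declared domain: the outputs agree on every one.
verdict: equivalent


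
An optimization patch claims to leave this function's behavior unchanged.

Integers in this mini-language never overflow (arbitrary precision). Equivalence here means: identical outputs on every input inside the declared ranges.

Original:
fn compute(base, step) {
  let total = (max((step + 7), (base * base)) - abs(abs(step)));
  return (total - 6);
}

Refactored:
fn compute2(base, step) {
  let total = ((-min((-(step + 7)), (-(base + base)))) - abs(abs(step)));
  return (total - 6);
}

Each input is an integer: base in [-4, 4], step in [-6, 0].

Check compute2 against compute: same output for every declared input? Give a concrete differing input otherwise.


The rewrite breaks on base=-4, step=-6, where the results are 4 and -11.
compute: total := 10 | result 4
compute2: total := -5 | result -11
verdict: not equivalent; witness: base=-4, step=-6


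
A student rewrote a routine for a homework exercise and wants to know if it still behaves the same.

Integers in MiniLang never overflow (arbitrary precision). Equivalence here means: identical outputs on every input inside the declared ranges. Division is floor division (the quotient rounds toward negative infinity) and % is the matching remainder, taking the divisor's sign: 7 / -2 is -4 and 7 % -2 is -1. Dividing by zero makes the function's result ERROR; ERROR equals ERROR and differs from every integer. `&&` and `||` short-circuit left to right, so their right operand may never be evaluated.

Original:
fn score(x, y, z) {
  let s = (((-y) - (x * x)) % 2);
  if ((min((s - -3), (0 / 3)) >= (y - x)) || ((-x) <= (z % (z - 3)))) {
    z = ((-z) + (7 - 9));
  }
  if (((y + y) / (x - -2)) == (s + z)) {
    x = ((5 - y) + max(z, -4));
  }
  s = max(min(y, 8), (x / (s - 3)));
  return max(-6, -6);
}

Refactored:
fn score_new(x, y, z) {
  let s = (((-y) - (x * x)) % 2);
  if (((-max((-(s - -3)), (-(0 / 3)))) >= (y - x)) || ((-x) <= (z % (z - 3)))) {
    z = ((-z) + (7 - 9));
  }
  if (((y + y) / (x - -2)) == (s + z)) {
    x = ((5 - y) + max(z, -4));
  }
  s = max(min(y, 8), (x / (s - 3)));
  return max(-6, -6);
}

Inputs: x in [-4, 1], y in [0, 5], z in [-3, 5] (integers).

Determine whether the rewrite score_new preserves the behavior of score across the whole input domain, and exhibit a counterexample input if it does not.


Reading the diff, among the changes: min/max/abs usage differs.
As a probe, take x=-1, y=2, z=3: score runs s := 1 | divide-by-zero, output ERROR; score_new runs s := 1 | divide-by-zero, output ERROR; both end at ERROR.
Checked all 324 inputs in the declared domain: the outputs agree on every one.
verdict: equivalent


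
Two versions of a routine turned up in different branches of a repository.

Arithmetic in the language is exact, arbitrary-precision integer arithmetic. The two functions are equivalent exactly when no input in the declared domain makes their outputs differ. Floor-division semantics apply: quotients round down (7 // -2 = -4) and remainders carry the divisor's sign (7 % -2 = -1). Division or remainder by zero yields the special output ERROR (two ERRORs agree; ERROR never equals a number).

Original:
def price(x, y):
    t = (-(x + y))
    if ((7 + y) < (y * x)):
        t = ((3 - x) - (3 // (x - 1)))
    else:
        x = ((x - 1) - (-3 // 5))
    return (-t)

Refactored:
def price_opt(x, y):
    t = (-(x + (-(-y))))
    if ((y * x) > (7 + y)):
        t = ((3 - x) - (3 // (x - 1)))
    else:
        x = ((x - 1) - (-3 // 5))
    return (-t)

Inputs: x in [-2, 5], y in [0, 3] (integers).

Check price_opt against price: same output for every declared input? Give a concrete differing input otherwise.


The two are interchangeable: comparison usage differs, and every declared input agrees.
One worked example (x=1, y=0) — price: t = -1; ((7 + y) < (y * x)) -> false; x = 1; return 1; price_opt: t = -1; ((y * x) > (7 + y)) -> false; x = 1; return 1; agreement on 1.
Every one of the 32 inputs gives matching results.
verdict: equivalent


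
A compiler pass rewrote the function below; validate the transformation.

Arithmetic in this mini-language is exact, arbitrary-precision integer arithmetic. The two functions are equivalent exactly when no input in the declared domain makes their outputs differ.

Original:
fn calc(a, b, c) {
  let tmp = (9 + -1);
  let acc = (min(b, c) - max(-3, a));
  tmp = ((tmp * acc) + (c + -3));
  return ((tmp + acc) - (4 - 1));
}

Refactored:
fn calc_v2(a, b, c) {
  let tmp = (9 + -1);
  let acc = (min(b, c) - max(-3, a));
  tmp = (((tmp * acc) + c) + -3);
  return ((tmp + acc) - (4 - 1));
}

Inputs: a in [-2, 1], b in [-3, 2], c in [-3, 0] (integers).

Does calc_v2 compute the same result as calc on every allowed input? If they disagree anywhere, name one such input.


The two versions differ — the changes include same computation, different form.
As a probe, take a=0, b=-2, c=-2: calc runs tmp=8, then acc=-2, then tmp=-21, then returns -26; calc_v2 runs tmp=8, then acc=-2, then tmp=-21, then returns -26; both end at -26.
An exhaustive pass over the 96 declared inputs shows identical outputs.
verdict: equivalent


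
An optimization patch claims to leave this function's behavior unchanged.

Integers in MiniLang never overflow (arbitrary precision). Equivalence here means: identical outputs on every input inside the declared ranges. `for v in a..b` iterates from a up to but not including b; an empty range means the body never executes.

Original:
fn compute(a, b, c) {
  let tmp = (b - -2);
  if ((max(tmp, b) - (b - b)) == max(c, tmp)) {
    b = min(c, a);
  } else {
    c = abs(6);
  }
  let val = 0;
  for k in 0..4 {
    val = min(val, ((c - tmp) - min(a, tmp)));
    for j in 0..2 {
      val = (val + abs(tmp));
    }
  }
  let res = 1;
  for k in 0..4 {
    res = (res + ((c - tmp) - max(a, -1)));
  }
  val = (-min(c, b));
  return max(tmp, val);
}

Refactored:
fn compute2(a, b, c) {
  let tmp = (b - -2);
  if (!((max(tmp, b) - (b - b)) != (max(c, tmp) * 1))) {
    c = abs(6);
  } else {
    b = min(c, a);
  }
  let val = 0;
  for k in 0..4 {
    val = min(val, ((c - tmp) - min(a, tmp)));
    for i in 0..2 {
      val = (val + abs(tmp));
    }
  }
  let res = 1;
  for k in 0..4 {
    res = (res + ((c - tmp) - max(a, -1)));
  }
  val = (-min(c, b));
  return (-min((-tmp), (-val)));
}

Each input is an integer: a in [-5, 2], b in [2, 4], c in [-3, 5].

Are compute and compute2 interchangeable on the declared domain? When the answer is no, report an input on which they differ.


Run the pair on a=-5, b=2, c=-3.
compute: tmp becomes 4; next ((max(tmp, b) - (b - b)) == max(c, tmp)) evaluates to true; next b becomes -5; next val becomes 0; next at k=0:; next val becomes -2; next at j=0:; next val becomes 2; next at j=1:; next val becomes 6; next at k=1:; next val becomes -2; next at j=0:; next val becomes 2; next at j=1:; next val becomes 6; next at k=2:; next val becomes -2; next at j=0:; next val becomes 2; next at j=1:; next val becomes 6; next at k=3:; next val becomes -2; next at j=0:; next val becomes 2; next at j=1:; next val becomes 6; next res becomes 1; next at k=0:; next res becomes -5; next at k=1:; next res becomes -11; next at k=2:; next res becomes -17; next at k=3:; next res becomes -23; next val becomes 5; next final value 5
compute2: tmp becomes 4; next (!((max(tmp, b) - (b - b)) != (max(c, tmp) * 1))) evaluates to true; next c becomes 6; next val becomes 0; next at k=0:; next val becomes 0; next at i=0:; next val becomes 4; next at i=1:; next val becomes 8; next at k=1:; next val becomes 7; next at i=0:; next val becomes 11; next at i=1:; next val becomes 15; next at k=2:; next val becomes 7; next at i=0:; next val becomes 11; next at i=1:; next val becomes 15; next at k=3:; next val becomes 7; next at i=0:; next val becomes 11; next at i=1:; next val becomes 15; next res becomes 1; next at k=0:; next res becomes 4; next at k=1:; next res becomes 7; next at k=2:; next res becomes 10; next at k=3:; next res becomes 13; next val becomes -2; next final value 4
5 and 4 differ, so these are not the same function on this domain.
verdict: not equivalent; witness: a=-5, b=2, c=-3


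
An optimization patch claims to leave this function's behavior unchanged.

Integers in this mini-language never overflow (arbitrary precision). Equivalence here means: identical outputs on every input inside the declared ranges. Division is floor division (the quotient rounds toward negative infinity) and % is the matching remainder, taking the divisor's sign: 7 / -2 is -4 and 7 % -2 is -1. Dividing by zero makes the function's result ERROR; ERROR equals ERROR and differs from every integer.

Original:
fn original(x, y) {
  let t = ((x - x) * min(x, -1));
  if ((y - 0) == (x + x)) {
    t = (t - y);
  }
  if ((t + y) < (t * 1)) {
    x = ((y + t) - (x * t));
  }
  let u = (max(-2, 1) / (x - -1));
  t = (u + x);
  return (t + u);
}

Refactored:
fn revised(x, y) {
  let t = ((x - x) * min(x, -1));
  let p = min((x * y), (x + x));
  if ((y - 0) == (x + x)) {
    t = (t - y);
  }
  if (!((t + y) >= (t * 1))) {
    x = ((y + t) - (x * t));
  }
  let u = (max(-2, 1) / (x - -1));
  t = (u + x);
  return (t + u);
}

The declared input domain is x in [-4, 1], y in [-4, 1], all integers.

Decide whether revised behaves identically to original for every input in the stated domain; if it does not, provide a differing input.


The two versions differ — the changes include statement counts differ; local variable names differ; boolean connective usage differs; min/max/abs usage differs; arithmetic usage differs; comparison usage differs.
Tracing x=-3, y=-1: original: t=0, then ((y - 0) == (x + x)) is false, then ((t + y) < (t * 1)) is true, then x=-1, then a zero divisor aborts: ERROR | revised: t=0, then p=-6, then ((y - 0) == (x + x)) is false, then (!((t + y) >= (t * 1))) is true, then x=-1, then a zero divisor aborts: ERROR — matching result ERROR.
Every one of the 36 inputs gives matching results.
verdict: equivalent


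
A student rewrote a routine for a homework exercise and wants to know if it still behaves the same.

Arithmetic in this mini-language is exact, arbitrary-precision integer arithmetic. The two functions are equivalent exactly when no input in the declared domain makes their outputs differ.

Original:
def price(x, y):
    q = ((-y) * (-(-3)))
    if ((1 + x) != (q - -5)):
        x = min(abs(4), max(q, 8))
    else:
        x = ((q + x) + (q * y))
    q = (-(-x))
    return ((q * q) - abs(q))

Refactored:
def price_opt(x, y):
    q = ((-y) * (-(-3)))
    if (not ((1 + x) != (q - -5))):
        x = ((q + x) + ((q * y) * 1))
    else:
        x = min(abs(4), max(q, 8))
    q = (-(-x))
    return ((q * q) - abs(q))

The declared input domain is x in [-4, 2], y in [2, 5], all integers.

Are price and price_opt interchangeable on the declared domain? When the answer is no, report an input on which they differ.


The two are interchangeable: boolean connective usage differs, and arithmetic usage differs, and constant usage differs, and every declared input agrees.
One worked example (x=-4, y=3) — price: q := -9 | ((1 + x) != (q - -5)): true | x := 4 | q := 4 | result 12; price_opt: q := -9 | (not ((1 + x) != (q - -5))): false | x := 4 | q := 4 | result 12; agreement on 12.
Every one of the 28 inputs gives matching results.
verdict: equivalent


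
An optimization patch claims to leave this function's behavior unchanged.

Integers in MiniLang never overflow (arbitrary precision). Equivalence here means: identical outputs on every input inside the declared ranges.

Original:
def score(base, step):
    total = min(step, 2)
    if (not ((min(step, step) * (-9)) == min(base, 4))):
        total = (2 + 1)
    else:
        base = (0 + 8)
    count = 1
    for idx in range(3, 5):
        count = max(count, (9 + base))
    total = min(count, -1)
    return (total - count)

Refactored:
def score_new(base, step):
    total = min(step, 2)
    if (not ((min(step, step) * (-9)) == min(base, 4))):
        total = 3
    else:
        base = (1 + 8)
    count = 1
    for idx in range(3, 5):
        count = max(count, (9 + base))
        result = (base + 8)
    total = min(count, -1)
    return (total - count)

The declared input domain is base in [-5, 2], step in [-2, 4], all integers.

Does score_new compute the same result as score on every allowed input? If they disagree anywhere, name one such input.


Evaluate both at base=0, step=0.
score: total := 0 | (not ((min(step, step) * (-9)) == min(base, 4))): false | base := 8 | count := 1 | iter idx=3: | count := 17 | iter idx=4: | count := 17 | total := -1 | result -18
score_new: total := 0 | (not ((min(step, step) * (-9)) == min(base, 4))): false | base := 9 | count := 1 | iter idx=3: | count := 18 | result := 17 | iter idx=4: | count := 18 | result := 17 | total := -1 | result -19
-18 against -19: the behavior changed.
verdict: not equivalent; witness: base=0, step=0


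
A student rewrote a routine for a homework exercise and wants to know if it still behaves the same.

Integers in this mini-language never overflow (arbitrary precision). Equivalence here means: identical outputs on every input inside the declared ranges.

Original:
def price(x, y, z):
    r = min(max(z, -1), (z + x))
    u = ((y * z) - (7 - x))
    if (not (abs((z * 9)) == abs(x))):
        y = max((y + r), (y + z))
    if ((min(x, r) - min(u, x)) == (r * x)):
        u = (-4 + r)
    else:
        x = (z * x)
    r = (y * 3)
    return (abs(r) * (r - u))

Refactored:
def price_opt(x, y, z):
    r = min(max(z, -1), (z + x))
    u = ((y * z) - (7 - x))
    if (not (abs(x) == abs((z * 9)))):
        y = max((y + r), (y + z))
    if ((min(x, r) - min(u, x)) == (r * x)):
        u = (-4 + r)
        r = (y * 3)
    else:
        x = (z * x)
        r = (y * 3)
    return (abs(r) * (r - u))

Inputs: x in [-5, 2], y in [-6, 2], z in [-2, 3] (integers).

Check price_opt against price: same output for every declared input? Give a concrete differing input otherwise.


Reading the diff, among the changes: arithmetic usage differs, and statement counts differ, and constant usage differs.
One worked example (x=2, y=-4, z=0) — price: r=0, then u=-5, then (not (abs((z * 9)) == abs(x))) is true, then y=-4, then ((min(x, r) - min(u, x)) == (r * x)) is false, then x=0, then r=-12, then returns -84; price_opt: r=0, then u=-5, then (not (abs(x) == abs((z * 9)))) is true, then y=-4, then ((min(x, r) - min(u, x)) == (r * x)) is false, then x=0, then r=-12, then returns -84; agreement on -84.
Checked all 432 inputs in the declared domain: the outputs agree on every one.
verdict: equivalent


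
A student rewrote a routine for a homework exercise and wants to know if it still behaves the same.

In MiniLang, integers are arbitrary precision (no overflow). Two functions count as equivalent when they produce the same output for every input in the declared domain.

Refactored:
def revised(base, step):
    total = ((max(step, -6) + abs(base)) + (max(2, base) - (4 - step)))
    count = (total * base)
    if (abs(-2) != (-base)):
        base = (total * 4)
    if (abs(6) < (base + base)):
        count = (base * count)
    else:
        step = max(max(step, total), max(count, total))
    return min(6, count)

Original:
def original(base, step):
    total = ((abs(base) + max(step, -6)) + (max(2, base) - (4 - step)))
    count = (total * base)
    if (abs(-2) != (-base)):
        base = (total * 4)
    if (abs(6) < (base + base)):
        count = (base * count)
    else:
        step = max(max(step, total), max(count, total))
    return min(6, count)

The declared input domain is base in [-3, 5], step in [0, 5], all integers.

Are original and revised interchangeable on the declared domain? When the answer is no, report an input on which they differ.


The two versions differ — the changes include same computation, different form.
Spot check at base=-3, step=4 — original: total := 9 | count := -27 | (abs(-2) != (-base)): true | base := 36 | (abs(6) < (base + base)): true | count := -972 | result -972. revised: total := 9 | count := -27 | (abs(-2) != (-base)): true | base := 36 | (abs(6) < (base + base)): true | count := -972 | result -972. Both give -972.
Across all 54 domain points the two functions coincide.
verdict: equivalent


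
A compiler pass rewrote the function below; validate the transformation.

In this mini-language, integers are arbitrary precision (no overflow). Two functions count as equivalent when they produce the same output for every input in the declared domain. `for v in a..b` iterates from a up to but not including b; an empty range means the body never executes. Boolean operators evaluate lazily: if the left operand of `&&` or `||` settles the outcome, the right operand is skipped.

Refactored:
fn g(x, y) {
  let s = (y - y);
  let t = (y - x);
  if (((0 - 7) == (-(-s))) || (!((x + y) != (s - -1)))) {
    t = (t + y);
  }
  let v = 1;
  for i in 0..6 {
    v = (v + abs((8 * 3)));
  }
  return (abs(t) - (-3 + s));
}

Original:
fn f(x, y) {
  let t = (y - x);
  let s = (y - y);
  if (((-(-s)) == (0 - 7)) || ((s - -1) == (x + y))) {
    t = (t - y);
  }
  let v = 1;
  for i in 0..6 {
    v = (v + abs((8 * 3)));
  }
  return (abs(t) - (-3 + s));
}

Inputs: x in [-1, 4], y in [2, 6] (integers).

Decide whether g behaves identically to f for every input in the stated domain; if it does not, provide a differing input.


Consider the input x=-1, y=2.
f: t = 3; s = 0; (((-(-s)) == (0 - 7)) || ((s - -1) == (x + y))) -> true; t = 1; v = 1; [i=0]; v = 25; [i=1]; v = 49; [i=2]; v = 73; [i=3]; v = 97; [i=4]; v = 121; [i=5]; v = 145; return 4
g: s = 0; t = 3; (((0 - 7) == (-(-s))) || (!((x + y) != (s - -1)))) -> true; t = 5; v = 1; [i=0]; v = 25; [i=1]; v = 49; [i=2]; v = 73; [i=3]; v = 97; [i=4]; v = 121; [i=5]; v = 145; return 8
4 against 8: the behavior changed.
verdict: not equivalent; witness: x=-1, y=2


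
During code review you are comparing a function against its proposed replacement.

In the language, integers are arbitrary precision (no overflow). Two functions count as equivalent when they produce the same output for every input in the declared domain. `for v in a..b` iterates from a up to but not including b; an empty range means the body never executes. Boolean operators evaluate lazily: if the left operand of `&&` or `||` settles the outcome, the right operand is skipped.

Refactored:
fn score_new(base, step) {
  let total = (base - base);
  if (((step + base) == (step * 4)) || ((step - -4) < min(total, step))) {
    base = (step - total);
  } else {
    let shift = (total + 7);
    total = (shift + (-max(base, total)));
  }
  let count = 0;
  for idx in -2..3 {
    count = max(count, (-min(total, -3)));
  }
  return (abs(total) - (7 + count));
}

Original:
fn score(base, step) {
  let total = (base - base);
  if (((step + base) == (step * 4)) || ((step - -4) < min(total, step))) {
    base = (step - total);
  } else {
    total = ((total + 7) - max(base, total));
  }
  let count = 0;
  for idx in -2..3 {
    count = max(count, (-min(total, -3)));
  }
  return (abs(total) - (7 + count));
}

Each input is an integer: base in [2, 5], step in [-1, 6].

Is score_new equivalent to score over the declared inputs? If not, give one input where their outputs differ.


Equivalent — the differences include local variable names differ; and arithmetic usage differs; and statement counts differ, yet no declared input distinguishes the two.
As a probe, take base=3, step=2: score runs total := 0 | (((step + base) == (step * 4)) || ((step - -4) < min(total, step))): false | total := 4 | count := 0 | iter idx=-2: | count := 3 | iter idx=-1: | count := 3 | iter idx=0: | count := 3 | iter idx=1: | count := 3 | iter idx=2: | count := 3 | result -6; score_new runs total := 0 | (((step + base) == (step * 4)) || ((step - -4) < min(total, step))): false | shift := 7 | total := 4 | count := 0 | iter idx=-2: | count := 3 | iter idx=-1: | count := 3 | iter idx=0: | count := 3 | iter idx=1: | count := 3 | iter idx=2: | count := 3 | result -6; both end at -6.
Sweeping the whole domain (32 inputs) finds no disagreement.
verdict: equivalent


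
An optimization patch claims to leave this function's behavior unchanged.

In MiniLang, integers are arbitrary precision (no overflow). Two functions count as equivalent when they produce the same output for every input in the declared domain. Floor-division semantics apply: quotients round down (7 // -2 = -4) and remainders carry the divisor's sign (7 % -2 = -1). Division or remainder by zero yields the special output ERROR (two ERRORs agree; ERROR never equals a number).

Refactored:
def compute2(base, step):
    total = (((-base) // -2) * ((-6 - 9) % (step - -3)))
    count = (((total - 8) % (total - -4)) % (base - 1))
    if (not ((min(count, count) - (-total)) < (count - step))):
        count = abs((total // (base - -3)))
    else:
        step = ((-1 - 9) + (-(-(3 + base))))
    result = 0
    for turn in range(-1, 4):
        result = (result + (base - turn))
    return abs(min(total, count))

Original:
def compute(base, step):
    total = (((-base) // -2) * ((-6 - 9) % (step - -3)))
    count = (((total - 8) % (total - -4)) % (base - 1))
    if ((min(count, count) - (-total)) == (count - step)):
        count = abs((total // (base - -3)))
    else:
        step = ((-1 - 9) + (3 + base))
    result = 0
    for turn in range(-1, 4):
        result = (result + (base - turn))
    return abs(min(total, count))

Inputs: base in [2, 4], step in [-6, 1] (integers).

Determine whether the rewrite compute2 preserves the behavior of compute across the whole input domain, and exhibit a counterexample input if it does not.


There is a counterexample at base=3, step=1: 1 on one side, 0 on the other.
compute: total=1, then count=1, then ((min(count, count) - (-total)) == (count - step)) is false, then step=-4, then result=0, then (turn=-1), then result=4, then (turn=0), then result=7, then (turn=1), then result=9, then (turn=2), then result=10, then (turn=3), then result=10, then returns 1
compute2: total=1, then count=1, then (not ((min(count, count) - (-total)) < (count - step))) is true, then count=0, then result=0, then (turn=-1), then result=4, then (turn=0), then result=7, then (turn=1), then result=9, then (turn=2), then result=10, then (turn=3), then result=10, then returns 0
verdict: not equivalent; witness: base=3, step=1


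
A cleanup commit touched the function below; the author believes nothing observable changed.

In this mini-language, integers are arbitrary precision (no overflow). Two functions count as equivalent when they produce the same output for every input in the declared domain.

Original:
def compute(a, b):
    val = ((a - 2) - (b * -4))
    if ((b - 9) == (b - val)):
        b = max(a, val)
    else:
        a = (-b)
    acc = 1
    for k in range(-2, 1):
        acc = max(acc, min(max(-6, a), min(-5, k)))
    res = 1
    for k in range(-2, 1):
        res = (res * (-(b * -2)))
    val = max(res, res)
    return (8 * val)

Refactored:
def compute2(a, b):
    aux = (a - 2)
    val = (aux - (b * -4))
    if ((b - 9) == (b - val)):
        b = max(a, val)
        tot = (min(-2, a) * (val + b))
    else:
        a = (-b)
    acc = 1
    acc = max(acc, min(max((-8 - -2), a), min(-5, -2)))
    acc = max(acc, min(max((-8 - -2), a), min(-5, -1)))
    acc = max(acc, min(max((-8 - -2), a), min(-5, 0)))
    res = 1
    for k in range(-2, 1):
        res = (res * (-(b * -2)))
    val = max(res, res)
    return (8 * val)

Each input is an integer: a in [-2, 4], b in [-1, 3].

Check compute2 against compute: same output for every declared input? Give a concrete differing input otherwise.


This is a faithful refactor — statement counts differ, plus arithmetic usage differs, plus local variable names differ, plus constant usage differs, plus loop structure differs, plus min/max/abs usage differs, but the computed results match everywhere.
Tracing a=1, b=-1: compute: val := -5 | ((b - 9) == (b - val)): false | a := 1 | acc := 1 | iter k=-2: | acc := 1 | iter k=-1: | acc := 1 | iter k=0: | acc := 1 | res := 1 | iter k=-2: | res := -2 | iter k=-1: | res := 4 | iter k=0: | res := -8 | val := -8 | result -64 | compute2: aux := -1 | val := -5 | ((b - 9) == (b - val)): false | a := 1 | acc := 1 | acc := 1 | acc := 1 | acc := 1 | res := 1 | iter k=-2: | res := -2 | iter k=-1: | res := 4 | iter k=0: | res := -8 | val := -8 | result -64 — matching result -64.
Every one of the 35 inputs gives matching results.
verdict: equivalent


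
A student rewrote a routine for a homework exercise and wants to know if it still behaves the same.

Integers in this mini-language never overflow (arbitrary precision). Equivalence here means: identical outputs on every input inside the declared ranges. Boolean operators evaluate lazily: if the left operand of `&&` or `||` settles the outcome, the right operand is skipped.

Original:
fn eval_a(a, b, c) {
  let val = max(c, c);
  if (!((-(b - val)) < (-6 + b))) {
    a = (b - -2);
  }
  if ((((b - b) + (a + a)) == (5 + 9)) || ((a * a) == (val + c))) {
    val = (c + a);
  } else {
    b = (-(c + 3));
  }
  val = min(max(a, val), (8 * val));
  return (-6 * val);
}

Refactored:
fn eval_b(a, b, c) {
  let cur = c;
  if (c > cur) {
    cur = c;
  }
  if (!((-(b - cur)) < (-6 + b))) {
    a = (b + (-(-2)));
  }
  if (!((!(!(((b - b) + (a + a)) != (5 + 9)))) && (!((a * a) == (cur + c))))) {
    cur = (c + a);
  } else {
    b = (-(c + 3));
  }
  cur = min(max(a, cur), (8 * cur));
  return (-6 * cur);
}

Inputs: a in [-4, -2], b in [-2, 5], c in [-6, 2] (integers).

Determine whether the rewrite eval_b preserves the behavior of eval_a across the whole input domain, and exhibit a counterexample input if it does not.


Reading the diff, among the changes: statement counts differ; also boolean connective usage differs; also comparison usage differs; also arithmetic usage differs; also local variable names differ; also min/max/abs usage differs; also branching structure differs.
Tracing a=-4, b=-1, c=2: eval_a: val=2, then (!((-(b - val)) < (-6 + b))) is true, then a=1, then ((((b - b) + (a + a)) == (5 + 9)) || ((a * a) == (val + c))) is false, then b=-5, then val=2, then returns -12 | eval_b: cur=2, then (c > cur) is false, then (!((-(b - cur)) < (-6 + b))) is true, then a=1, then (!((!(!(((b - b) + (a + a)) != (5 + 9)))) && (!((a * a) == (cur + c))))) is false, then b=-5, then cur=2, then returns -12 — matching result -12.
Checked all 216 inputs in the declared domain: the outputs agree on every one.
verdict: equivalent


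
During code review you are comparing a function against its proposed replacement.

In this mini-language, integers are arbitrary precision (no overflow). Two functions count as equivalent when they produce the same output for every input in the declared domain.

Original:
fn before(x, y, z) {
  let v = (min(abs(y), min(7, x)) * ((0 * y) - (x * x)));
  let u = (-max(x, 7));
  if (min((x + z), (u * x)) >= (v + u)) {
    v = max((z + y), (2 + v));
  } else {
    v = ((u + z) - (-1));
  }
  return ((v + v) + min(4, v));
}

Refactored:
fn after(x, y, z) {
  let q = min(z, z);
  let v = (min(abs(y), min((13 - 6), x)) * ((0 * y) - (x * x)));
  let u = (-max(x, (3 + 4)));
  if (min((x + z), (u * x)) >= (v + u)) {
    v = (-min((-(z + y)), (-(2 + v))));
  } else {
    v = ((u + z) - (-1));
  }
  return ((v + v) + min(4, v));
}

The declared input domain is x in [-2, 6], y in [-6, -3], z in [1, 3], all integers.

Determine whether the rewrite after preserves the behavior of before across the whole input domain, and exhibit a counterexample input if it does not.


This is a faithful refactor — arithmetic usage differs; and min/max/abs usage differs; and statement counts differ; and local variable names differ; and constant usage differs, but the computed results match everywhere.
Spot check at x=5, y=-4, z=2 — before: v=-100, then u=-7, then (min((x + z), (u * x)) >= (v + u)) is true, then v=-2, then returns -6. after: q=2, then v=-100, then u=-7, then (min((x + z), (u * x)) >= (v + u)) is true, then v=-2, then returns -6. Both give -6.
Every one of the 108 inputs gives matching results.
verdict: equivalent


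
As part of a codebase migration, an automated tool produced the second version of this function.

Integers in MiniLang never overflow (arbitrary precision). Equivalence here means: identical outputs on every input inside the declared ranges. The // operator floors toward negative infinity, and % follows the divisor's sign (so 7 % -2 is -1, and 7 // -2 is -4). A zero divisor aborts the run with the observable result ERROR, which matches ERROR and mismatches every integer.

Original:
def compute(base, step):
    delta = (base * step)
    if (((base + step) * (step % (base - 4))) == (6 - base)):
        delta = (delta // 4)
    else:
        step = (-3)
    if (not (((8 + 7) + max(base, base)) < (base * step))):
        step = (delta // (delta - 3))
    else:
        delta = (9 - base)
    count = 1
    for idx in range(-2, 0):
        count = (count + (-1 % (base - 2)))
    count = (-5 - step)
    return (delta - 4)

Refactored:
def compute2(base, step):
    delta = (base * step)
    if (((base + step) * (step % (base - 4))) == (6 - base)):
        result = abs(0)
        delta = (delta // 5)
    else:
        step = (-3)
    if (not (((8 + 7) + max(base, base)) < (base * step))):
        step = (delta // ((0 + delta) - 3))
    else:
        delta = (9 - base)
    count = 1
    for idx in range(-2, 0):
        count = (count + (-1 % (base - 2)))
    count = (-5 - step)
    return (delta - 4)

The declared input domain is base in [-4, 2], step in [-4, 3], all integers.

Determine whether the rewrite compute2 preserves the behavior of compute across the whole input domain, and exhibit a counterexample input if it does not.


Evaluate both at base=-2, step=-2.
compute: delta=4, then (((base + step) * (step % (base - 4))) == (6 - base)) is true, then delta=1, then (not (((8 + 7) + max(base, base)) < (base * step))) is true, then step=-1, then count=1, then (idx=-2), then count=0, then (idx=-1), then count=-1, then count=-4, then returns -3
compute2: delta=4, then (((base + step) * (step % (base - 4))) == (6 - base)) is true, then result=0, then delta=0, then (not (((8 + 7) + max(base, base)) < (base * step))) is true, then step=0, then count=1, then (idx=-2), then count=0, then (idx=-1), then count=-1, then count=-5, then returns -4
-3 against -4: the behavior changed.
verdict: not equivalent; witness: base=-2, step=-2


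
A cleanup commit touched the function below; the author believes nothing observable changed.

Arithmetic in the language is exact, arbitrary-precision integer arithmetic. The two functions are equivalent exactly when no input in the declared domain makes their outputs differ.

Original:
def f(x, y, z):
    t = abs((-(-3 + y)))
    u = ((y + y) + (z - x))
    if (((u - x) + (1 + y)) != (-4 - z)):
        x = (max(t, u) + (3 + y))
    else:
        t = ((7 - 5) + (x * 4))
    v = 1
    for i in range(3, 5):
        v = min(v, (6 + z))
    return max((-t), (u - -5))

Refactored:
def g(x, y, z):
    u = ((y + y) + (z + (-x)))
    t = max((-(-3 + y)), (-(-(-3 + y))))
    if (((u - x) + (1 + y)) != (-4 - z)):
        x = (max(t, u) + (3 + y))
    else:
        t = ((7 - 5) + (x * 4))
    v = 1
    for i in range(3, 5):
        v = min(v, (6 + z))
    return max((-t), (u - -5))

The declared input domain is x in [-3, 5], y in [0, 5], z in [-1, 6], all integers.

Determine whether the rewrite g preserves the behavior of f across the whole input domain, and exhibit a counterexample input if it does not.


Reading the diff, among the changes: arithmetic usage differs; and constant usage differs; and min/max/abs usage differs.
Tracing x=3, y=3, z=2: f: t=0, then u=5, then (((u - x) + (1 + y)) != (-4 - z)) is true, then x=11, then v=1, then (i=3), then v=1, then (i=4), then v=1, then returns 10 | g: u=5, then t=0, then (((u - x) + (1 + y)) != (-4 - z)) is true, then x=11, then v=1, then (i=3), then v=1, then (i=4), then v=1, then returns 10 — matching result 10.
An exhaustive pass over the 432 declared inputs shows identical outputs.
verdict: equivalent


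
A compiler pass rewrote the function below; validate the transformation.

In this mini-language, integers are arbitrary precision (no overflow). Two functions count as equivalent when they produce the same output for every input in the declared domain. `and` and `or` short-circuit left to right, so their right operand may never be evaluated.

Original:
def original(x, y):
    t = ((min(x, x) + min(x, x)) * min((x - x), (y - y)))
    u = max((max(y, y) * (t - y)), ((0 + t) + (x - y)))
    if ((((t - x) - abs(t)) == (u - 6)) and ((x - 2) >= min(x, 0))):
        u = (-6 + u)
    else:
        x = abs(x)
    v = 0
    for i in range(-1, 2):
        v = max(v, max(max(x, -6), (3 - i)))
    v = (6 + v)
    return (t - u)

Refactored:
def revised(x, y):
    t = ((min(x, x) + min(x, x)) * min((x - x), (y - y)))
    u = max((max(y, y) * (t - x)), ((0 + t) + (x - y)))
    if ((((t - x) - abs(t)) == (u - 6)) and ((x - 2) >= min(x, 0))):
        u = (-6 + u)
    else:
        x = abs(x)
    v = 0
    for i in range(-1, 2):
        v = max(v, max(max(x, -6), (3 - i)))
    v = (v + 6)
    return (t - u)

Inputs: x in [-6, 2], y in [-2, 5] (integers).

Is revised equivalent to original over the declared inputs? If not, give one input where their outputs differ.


On input x=-6, y=-1, original returns 1 while revised returns 5.
verdict: not equivalent; witness: x=-6, y=-1
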